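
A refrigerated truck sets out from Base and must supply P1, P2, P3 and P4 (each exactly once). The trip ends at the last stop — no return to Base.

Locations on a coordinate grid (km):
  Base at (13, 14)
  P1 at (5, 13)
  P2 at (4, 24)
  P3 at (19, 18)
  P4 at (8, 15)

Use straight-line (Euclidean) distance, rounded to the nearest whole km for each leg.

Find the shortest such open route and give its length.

There are 4! = 24 possible orderings.
Base - P1 - P2 - P3 - P4: 8+11+16+11 = 46
Base - P1 - P2 - P4 - P3: 8+11+10+11 = 40
Base - P1 - P3 - P2 - P4: 8+15+16+10 = 49
Base - P1 - P3 - P4 - P2: 8+15+11+10 = 44
Base - P1 - P4 - P2 - P3: 8+4+10+16 = 38
Base - P1 - P4 - P3 - P2: 8+4+11+16 = 39
Base - P2 - P1 - P3 - P4: 13+11+15+11 = 50
Base - P2 - P1 - P4 - P3: 13+11+4+11 = 39
Base - P2 - P3 - P1 - P4: 13+16+15+4 = 48
Base - P2 - P3 - P4 - P1: 13+16+11+4 = 44
Base - P2 - P4 - P1 - P3: 13+10+4+15 = 42
Base - P2 - P4 - P3 - P1: 13+10+11+15 = 49
Base - P3 - P1 - P2 - P4: 7+15+11+10 = 43
Base - P3 - P1 - P4 - P2: 7+15+4+10 = 36
… (10 more)
Base - P3 - P4 - P1 - P2: 7+11+4+11 = 33  ← best
The minimum is 33.
One shortest path: Base → P3 → P4 → P1 → P2.

Minimum one-way distance = 33 km.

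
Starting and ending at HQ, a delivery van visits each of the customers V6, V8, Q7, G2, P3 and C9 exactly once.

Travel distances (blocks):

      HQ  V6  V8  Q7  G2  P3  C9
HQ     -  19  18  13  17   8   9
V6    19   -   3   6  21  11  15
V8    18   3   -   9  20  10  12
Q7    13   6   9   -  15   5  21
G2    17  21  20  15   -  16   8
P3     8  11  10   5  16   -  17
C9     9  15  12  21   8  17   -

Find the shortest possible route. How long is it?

Minimum total distance: 59 blocks.

There are 360 distinct closed tours to check (reversals are equivalent).
HQ - V6 - V8 - Q7 - G2 - P3 - C9 - HQ: 19+3+9+15+16+17+9 = 88
HQ - V6 - V8 - Q7 - G2 - C9 - P3 - HQ: 19+3+9+15+8+17+8 = 79
HQ - V6 - V8 - Q7 - P3 - G2 - C9 - HQ: 19+3+9+5+16+8+9 = 69
HQ - V6 - V8 - Q7 - P3 - C9 - G2 - HQ: 19+3+9+5+17+8+17 = 78
HQ - V6 - V8 - Q7 - C9 - G2 - P3 - HQ: 19+3+9+21+8+16+8 = 84
HQ - V6 - V8 - Q7 - C9 - P3 - G2 - HQ: 19+3+9+21+17+16+17 = 102
HQ - V6 - V8 - G2 - Q7 - P3 - C9 - HQ: 19+3+20+15+5+17+9 = 88
HQ - V6 - V8 - G2 - Q7 - C9 - P3 - HQ: 19+3+20+15+21+17+8 = 103
… (352 more)
HQ - G2 - C9 - V8 - V6 - Q7 - P3 - HQ: 17+8+12+3+6+5+8 = 59  ← best
The minimum is 59.
One optimal route: HQ → G2 → C9 → V8 → V6 → Q7 → P3 → HQ (or its reverse).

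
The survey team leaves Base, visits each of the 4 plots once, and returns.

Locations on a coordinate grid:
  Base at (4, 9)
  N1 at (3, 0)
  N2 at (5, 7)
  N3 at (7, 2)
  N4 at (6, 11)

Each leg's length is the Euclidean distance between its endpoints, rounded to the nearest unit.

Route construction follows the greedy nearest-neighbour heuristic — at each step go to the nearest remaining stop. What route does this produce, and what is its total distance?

Nearest-neighbour total = 28; route Base → N2 → N4 → N3 → N1 → Base.

From Base: distances to unvisited — N2=2, N4=3, N3=8, N1=9. Nearest is N2 (2).
From N2: distances to unvisited — N4=4, N3=5, N1=7. Nearest is N4 (4).
From N4: distances to unvisited — N3=9, N1=11. Nearest is N3 (9).
From N3: distances to unvisited — N1=4. Nearest is N1 (4).
Return N1→Base: 9.
Total = 2 + 4 + 9 + 4 + 9 = 28.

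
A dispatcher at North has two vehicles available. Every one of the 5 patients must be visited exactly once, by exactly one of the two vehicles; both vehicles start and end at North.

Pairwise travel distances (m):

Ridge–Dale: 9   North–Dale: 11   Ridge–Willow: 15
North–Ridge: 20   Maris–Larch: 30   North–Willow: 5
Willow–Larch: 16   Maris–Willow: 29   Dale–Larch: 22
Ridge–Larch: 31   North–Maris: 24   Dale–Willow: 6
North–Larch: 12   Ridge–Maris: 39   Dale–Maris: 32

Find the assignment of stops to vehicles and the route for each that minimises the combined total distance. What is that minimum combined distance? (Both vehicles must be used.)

Check every non-empty split of the stops between the two vehicles; for each half take its own optimal tour:
  {Ridge} + {Dale, Maris, Willow, Larch}: 40 + 85 = 125
  {Dale} + {Ridge, Maris, Willow, Larch}: 22 + 101 = 123
  {Ridge, Dale} + {Maris, Willow, Larch}: 40 + 75 = 115
  {Maris} + {Ridge, Dale, Willow, Larch}: 48 + 63 = 111
  {Ridge, Maris} + {Dale, Willow, Larch}: 83 + 45 = 128
  {Dale, Maris} + {Ridge, Willow, Larch}: 67 + 63 = 130
  … (15 splits in total)
  {Ridge, Dale, Willow} + {Maris, Larch}: 40 + 66 = 106  ← best
Best: vehicle 1 North → Ridge → Dale → Willow → North = 40; vehicle 2 North → Maris → Larch → North = 66; combined 106.

106 m — the smallest possible combined total.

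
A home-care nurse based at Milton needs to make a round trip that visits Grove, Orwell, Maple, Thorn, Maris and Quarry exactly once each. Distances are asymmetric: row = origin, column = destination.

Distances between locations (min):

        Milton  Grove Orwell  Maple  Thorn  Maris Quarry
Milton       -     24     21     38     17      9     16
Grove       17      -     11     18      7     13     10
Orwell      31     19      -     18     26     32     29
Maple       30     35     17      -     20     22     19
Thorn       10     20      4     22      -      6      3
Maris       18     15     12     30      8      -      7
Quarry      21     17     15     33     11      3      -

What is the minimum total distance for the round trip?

92 min — the shortest possible round trip.

Milton → Grove → Orwell → Maple → Thorn → Maris → Quarry → Milton: 24+11+18+20+6+7+21 = 107
Milton → Grove → Orwell → Maple → Thorn → Quarry → Maris → Milton: 24+11+18+20+3+3+18 = 97
Milton → Grove → Orwell → Maple → Maris → Thorn → Quarry → Milton: 24+11+18+22+8+3+21 = 107
Milton → Grove → Orwell → Maple → Maris → Quarry → Thorn → Milton: 24+11+18+22+7+11+10 = 103
Milton → Grove → Orwell → Maple → Quarry → Thorn → Maris → Milton: 24+11+18+19+11+6+18 = 107
Milton → Grove → Orwell → Maple → Quarry → Maris → Thorn → Milton: 24+11+18+19+3+8+10 = 93
Milton → Grove → Orwell → Thorn → Maple → Maris → Quarry → Milton: 24+11+26+22+22+7+21 = 133
Milton → Grove → Orwell → Thorn → Maple → Quarry → Maris → Milton: 24+11+26+22+19+3+18 = 123
… (712 more)
Milton → Maris → Orwell → Maple → Quarry → Grove → Thorn → Milton: 9+12+18+19+17+7+10 = 92  ← best
The minimum is 92.
One optimal route: Milton → Maris → Orwell → Maple → Quarry → Grove → Thorn → Milton.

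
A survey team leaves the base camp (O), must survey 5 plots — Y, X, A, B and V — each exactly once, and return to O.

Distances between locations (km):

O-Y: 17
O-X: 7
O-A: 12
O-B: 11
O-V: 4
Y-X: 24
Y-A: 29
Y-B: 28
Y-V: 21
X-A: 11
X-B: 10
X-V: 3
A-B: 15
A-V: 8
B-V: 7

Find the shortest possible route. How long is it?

Shortest round trip = 78 km.

There are 60 distinct closed tours to check (reversals are equivalent).
O - Y - X - A - B - V - O: 17+24+11+15+7+4 = 78
O - Y - X - A - V - B - O: 17+24+11+8+7+11 = 78
O - Y - X - B - A - V - O: 17+24+10+15+8+4 = 78
O - Y - X - B - V - A - O: 17+24+10+7+8+12 = 78
O - Y - X - V - A - B - O: 17+24+3+8+15+11 = 78
O - Y - X - V - B - A - O: 17+24+3+7+15+12 = 78
O - Y - A - X - B - V - O: 17+29+11+10+7+4 = 78
O - Y - A - X - V - B - O: 17+29+11+3+7+11 = 78
O - Y - A - B - X - V - O: 17+29+15+10+3+4 = 78
O - Y - A - B - V - X - O: 17+29+15+7+3+7 = 78
O - Y - A - V - X - B - O: 17+29+8+3+10+11 = 78
O - Y - A - V - B - X - O: 17+29+8+7+10+7 = 78
O - Y - B - X - A - V - O: 17+28+10+11+8+4 = 78
O - Y - B - X - V - A - O: 17+28+10+3+8+12 = 78
… (46 more)
The minimum is 78.
One optimal route: O → Y → X → A → B → V → O (or its reverse).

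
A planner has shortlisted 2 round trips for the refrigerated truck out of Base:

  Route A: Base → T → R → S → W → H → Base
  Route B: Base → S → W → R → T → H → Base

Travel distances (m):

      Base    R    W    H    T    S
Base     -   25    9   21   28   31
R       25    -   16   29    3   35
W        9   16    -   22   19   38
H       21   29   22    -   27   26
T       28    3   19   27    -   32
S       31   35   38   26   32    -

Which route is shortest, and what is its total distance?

136 m — Route B is the shortest.

Route A: 28 + 3 + 35 + 38 + 22 + 21 = 147
Route B: 31 + 38 + 16 + 3 + 27 + 21 = 136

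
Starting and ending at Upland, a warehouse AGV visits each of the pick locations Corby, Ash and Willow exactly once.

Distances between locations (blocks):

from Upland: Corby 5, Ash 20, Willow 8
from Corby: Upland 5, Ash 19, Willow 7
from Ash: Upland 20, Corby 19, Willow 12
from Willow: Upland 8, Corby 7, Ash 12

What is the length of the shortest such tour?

Shortest round trip = 44 blocks.

There are 3 distinct closed tours to check (reversals are equivalent).
Upland-Corby-Ash-Willow-Upland: 5+19+12+8 = 44
Upland-Corby-Willow-Ash-Upland: 5+7+12+20 = 44
Upland-Ash-Corby-Willow-Upland: 20+19+7+8 = 54
The minimum is 44.
One optimal route: Upland → Corby → Ash → Willow → Upland (or its reverse).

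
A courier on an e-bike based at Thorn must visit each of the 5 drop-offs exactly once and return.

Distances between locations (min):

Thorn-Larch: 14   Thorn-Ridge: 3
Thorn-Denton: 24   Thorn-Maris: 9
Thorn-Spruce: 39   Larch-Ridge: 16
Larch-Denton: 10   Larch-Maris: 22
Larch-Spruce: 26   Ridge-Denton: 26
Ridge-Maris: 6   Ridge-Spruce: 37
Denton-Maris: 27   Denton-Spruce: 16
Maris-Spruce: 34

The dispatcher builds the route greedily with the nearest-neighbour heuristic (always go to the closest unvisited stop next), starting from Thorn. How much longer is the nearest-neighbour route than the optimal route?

13 min longer than the optimal tour.

From Thorn: Ridge=3, Maris=9, Larch=14, Denton=24, Spruce=39 → choose Ridge (3).
From Ridge: Maris=6, Larch=16, Denton=26, Spruce=37 → choose Maris (6).
From Maris: Larch=22, Denton=27, Spruce=34 → choose Larch (22).
From Larch: Denton=10, Spruce=26 → choose Denton (10).
From Denton: Spruce=16 → choose Spruce (16).
NN route Thorn → Ridge → Maris → Larch → Denton → Spruce → Thorn costs 96.
Optimal: Thorn → Larch → Denton → Spruce → Maris → Ridge → Thorn costs 83 (by enumerating all 60 distinct tours).
Excess = 96 − 83 = 13.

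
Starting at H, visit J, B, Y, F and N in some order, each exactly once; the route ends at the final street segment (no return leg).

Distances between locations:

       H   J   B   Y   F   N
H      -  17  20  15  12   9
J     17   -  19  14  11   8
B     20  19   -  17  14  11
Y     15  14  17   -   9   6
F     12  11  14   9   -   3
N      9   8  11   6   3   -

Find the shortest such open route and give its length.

There are 5! = 120 possible orderings.
H → J → B → Y → F → N: 17+19+17+9+3 = 65
H → J → B → Y → N → F: 17+19+17+6+3 = 62
H → J → B → F → Y → N: 17+19+14+9+6 = 65
H → J → B → F → N → Y: 17+19+14+3+6 = 59
H → J → B → N → Y → F: 17+19+11+6+9 = 62
H → J → B → N → F → Y: 17+19+11+3+9 = 59
H → J → Y → B → F → N: 17+14+17+14+3 = 65
H → J → Y → B → N → F: 17+14+17+11+3 = 62
H → J → Y → F → B → N: 17+14+9+14+11 = 65
H → J → Y → F → N → B: 17+14+9+3+11 = 54
H → J → Y → N → B → F: 17+14+6+11+14 = 62
H → J → Y → N → F → B: 17+14+6+3+14 = 54
H → J → F → B → Y → N: 17+11+14+17+6 = 65
H → J → F → B → N → Y: 17+11+14+11+6 = 59
… (106 more)
The minimum is 54.
One shortest path: H → J → Y → F → N → B.

Minimum one-way distance = 54.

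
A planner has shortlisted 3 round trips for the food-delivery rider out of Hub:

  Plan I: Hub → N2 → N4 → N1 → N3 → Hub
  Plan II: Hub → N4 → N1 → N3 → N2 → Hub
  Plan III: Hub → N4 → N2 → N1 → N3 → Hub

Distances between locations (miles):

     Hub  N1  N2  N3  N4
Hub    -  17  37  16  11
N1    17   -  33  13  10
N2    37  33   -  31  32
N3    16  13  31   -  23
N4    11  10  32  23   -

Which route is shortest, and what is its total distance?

Plan I: 37 + 32 + 10 + 13 + 16 = 108
Plan II: 11 + 10 + 13 + 31 + 37 = 102
Plan III: 11 + 32 + 33 + 13 + 16 = 105

102 miles — Plan II is the shortest.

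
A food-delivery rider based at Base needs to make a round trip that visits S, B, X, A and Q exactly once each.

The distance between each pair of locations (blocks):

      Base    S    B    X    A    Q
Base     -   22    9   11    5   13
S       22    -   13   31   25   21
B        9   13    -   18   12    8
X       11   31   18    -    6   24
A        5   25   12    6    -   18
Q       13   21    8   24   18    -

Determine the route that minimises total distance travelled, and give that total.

With 5 stops there are 5!/2 = 60 distinct round trips (a route and its reverse cost the same).
Base-S-B-X-A-Q-Base: 22+13+18+6+18+13 = 90
Base-S-B-X-Q-A-Base: 22+13+18+24+18+5 = 100
Base-S-B-A-X-Q-Base: 22+13+12+6+24+13 = 90
Base-S-B-A-Q-X-Base: 22+13+12+18+24+11 = 100
Base-S-B-Q-X-A-Base: 22+13+8+24+6+5 = 78
Base-S-B-Q-A-X-Base: 22+13+8+18+6+11 = 78
Base-S-X-B-A-Q-Base: 22+31+18+12+18+13 = 114
Base-S-X-B-Q-A-Base: 22+31+18+8+18+5 = 102
Base-S-X-A-B-Q-Base: 22+31+6+12+8+13 = 92
Base-S-X-A-Q-B-Base: 22+31+6+18+8+9 = 94
Base-S-X-Q-B-A-Base: 22+31+24+8+12+5 = 102
Base-S-X-Q-A-B-Base: 22+31+24+18+12+9 = 116
Base-S-A-B-X-Q-Base: 22+25+12+18+24+13 = 114
Base-S-A-B-Q-X-Base: 22+25+12+8+24+11 = 102
… (46 more)
Base-X-A-S-B-Q-Base: 11+6+25+13+8+13 = 76  ← best
The minimum is 76.
One optimal route: Base → X → A → S → B → Q → Base (or its reverse).

Shortest round trip = 76 blocks.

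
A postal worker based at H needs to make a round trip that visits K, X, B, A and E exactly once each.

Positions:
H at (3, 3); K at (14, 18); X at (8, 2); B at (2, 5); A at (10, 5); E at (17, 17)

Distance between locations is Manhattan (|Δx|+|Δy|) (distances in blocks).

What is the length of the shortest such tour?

Shortest round trip = 62 blocks.

There are 60 distinct closed tours to check (reversals are equivalent).
H→K→X→B→A→E→H: 26+22+9+8+19+28 = 112
H→K→X→B→E→A→H: 26+22+9+27+19+9 = 112
H→K→X→A→B→E→H: 26+22+5+8+27+28 = 116
H→K→X→A→E→B→H: 26+22+5+19+27+3 = 102
H→K→X→E→B→A→H: 26+22+24+27+8+9 = 116
H→K→X→E→A→B→H: 26+22+24+19+8+3 = 102
H→K→B→X→A→E→H: 26+25+9+5+19+28 = 112
H→K→B→X→E→A→H: 26+25+9+24+19+9 = 112
H→K→B→A→X→E→H: 26+25+8+5+24+28 = 116
H→K→B→A→E→X→H: 26+25+8+19+24+6 = 108
H→K→B→E→X→A→H: 26+25+27+24+5+9 = 116
H→K→B→E→A→X→H: 26+25+27+19+5+6 = 108
H→K→A→X→B→E→H: 26+17+5+9+27+28 = 112
H→K→A→X→E→B→H: 26+17+5+24+27+3 = 102
… (46 more)
H→X→K→E→A→B→H: 6+22+4+19+8+3 = 62  ← best
The minimum is 62.
One optimal route: H → X → K → E → A → B → H (or its reverse).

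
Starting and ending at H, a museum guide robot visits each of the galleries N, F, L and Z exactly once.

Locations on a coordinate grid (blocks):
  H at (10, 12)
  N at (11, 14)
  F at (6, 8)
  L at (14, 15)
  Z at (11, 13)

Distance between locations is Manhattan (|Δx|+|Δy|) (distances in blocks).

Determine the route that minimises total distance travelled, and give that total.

H → N → F → L → Z → H: 3+11+15+5+2 = 36
H → N → F → Z → L → H: 3+11+10+5+7 = 36
H → N → L → F → Z → H: 3+4+15+10+2 = 34
H → N → L → Z → F → H: 3+4+5+10+8 = 30
H → N → Z → F → L → H: 3+1+10+15+7 = 36
H → N → Z → L → F → H: 3+1+5+15+8 = 32
H → F → N → L → Z → H: 8+11+4+5+2 = 30
H → F → N → Z → L → H: 8+11+1+5+7 = 32
H → F → L → N → Z → H: 8+15+4+1+2 = 30
H → F → Z → N → L → H: 8+10+1+4+7 = 30
H → L → N → F → Z → H: 7+4+11+10+2 = 34
H → L → F → N → Z → H: 7+15+11+1+2 = 36
The minimum is 30.
One optimal route: H → N → L → Z → F → H (or its reverse).

Shortest round trip = 30 blocks.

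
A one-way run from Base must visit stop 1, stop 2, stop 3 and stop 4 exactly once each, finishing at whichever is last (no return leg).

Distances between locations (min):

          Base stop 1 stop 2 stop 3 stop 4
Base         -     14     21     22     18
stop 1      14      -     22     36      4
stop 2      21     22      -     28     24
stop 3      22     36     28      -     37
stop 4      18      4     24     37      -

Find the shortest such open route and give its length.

Minimum one-way distance = 70 min.

There are 4! = 24 possible orderings.
Base→stop 1→stop 2→stop 3→stop 4: 14+22+28+37 = 101
Base→stop 1→stop 2→stop 4→stop 3: 14+22+24+37 = 97
Base→stop 1→stop 3→stop 2→stop 4: 14+36+28+24 = 102
Base→stop 1→stop 3→stop 4→stop 2: 14+36+37+24 = 111
Base→stop 1→stop 4→stop 2→stop 3: 14+4+24+28 = 70
Base→stop 1→stop 4→stop 3→stop 2: 14+4+37+28 = 83
Base→stop 2→stop 1→stop 3→stop 4: 21+22+36+37 = 116
Base→stop 2→stop 1→stop 4→stop 3: 21+22+4+37 = 84
Base→stop 2→stop 3→stop 1→stop 4: 21+28+36+4 = 89
Base→stop 2→stop 3→stop 4→stop 1: 21+28+37+4 = 90
Base→stop 2→stop 4→stop 1→stop 3: 21+24+4+36 = 85
Base→stop 2→stop 4→stop 3→stop 1: 21+24+37+36 = 118
Base→stop 3→stop 1→stop 2→stop 4: 22+36+22+24 = 104
Base→stop 3→stop 1→stop 4→stop 2: 22+36+4+24 = 86
… (10 more)
The minimum is 70.
One shortest path: Base → stop 1 → stop 4 → stop 2 → stop 3.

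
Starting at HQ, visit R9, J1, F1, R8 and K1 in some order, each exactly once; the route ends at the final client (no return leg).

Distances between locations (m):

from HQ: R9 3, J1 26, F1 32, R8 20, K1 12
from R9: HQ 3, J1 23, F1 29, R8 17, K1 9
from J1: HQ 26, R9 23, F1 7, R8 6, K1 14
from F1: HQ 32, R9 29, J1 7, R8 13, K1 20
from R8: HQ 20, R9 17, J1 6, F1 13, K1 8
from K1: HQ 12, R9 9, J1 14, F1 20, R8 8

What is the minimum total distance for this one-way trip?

Minimum one-way distance = 33 m.

There are 5! = 120 possible orderings.
HQ - R9 - J1 - F1 - R8 - K1: 3+23+7+13+8 = 54
HQ - R9 - J1 - F1 - K1 - R8: 3+23+7+20+8 = 61
HQ - R9 - J1 - R8 - F1 - K1: 3+23+6+13+20 = 65
HQ - R9 - J1 - R8 - K1 - F1: 3+23+6+8+20 = 60
HQ - R9 - J1 - K1 - F1 - R8: 3+23+14+20+13 = 73
HQ - R9 - J1 - K1 - R8 - F1: 3+23+14+8+13 = 61
HQ - R9 - F1 - J1 - R8 - K1: 3+29+7+6+8 = 53
HQ - R9 - F1 - J1 - K1 - R8: 3+29+7+14+8 = 61
HQ - R9 - F1 - R8 - J1 - K1: 3+29+13+6+14 = 65
HQ - R9 - F1 - R8 - K1 - J1: 3+29+13+8+14 = 67
HQ - R9 - F1 - K1 - J1 - R8: 3+29+20+14+6 = 72
HQ - R9 - F1 - K1 - R8 - J1: 3+29+20+8+6 = 66
HQ - R9 - R8 - J1 - F1 - K1: 3+17+6+7+20 = 53
HQ - R9 - R8 - J1 - K1 - F1: 3+17+6+14+20 = 60
… (106 more)
HQ - R9 - K1 - R8 - J1 - F1: 3+9+8+6+7 = 33  ← best
The minimum is 33.
One shortest path: HQ → R9 → K1 → R8 → J1 → F1.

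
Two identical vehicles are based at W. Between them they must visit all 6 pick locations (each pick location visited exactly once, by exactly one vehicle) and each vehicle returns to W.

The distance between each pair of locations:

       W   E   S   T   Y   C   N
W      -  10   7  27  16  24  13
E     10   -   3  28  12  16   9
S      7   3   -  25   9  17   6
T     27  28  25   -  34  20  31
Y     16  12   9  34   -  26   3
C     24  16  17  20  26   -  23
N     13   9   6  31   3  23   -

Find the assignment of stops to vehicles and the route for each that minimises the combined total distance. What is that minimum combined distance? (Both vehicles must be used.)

There are 2^5 − 1 = 31 ways to divide the 6 stops into two non-empty groups. For each, the best each vehicle can do is its own shortest tour through its group:
  {E} + {S, T, Y, C, N}: 20 + 89 = 109
  {S} + {E, T, Y, C, N}: 14 + 91 = 105
  {E, S} + {T, Y, C, N}: 20 + 89 = 109
  {T} + {E, S, Y, C, N}: 54 + 68 = 122
  {E, T} + {S, Y, C, N}: 65 + 66 = 131
  {S, T} + {E, Y, C, N}: 59 + 68 = 127
  … (31 splits in total)
Best: vehicle 1 W → S → W = 14; vehicle 2 W → T → C → E → Y → N → W = 91; combined 105.

105 — the smallest possible combined total.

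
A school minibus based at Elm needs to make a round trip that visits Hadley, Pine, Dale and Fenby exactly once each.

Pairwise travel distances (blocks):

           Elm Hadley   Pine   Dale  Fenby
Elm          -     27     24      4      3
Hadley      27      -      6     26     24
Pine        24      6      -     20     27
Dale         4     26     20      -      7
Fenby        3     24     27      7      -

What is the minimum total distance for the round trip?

Minimum total distance: 57 blocks.

With 4 stops there are 4!/2 = 12 distinct round trips (a route and its reverse cost the same).
Elm → Hadley → Pine → Dale → Fenby → Elm: 27+6+20+7+3 = 63
Elm → Hadley → Pine → Fenby → Dale → Elm: 27+6+27+7+4 = 71
Elm → Hadley → Dale → Pine → Fenby → Elm: 27+26+20+27+3 = 103
Elm → Hadley → Dale → Fenby → Pine → Elm: 27+26+7+27+24 = 111
Elm → Hadley → Fenby → Pine → Dale → Elm: 27+24+27+20+4 = 102
Elm → Hadley → Fenby → Dale → Pine → Elm: 27+24+7+20+24 = 102
Elm → Pine → Hadley → Dale → Fenby → Elm: 24+6+26+7+3 = 66
Elm → Pine → Hadley → Fenby → Dale → Elm: 24+6+24+7+4 = 65
Elm → Pine → Dale → Hadley → Fenby → Elm: 24+20+26+24+3 = 97
Elm → Pine → Fenby → Hadley → Dale → Elm: 24+27+24+26+4 = 105
Elm → Dale → Hadley → Pine → Fenby → Elm: 4+26+6+27+3 = 66
Elm → Dale → Pine → Hadley → Fenby → Elm: 4+20+6+24+3 = 57
The minimum is 57.
One optimal route: Elm → Dale → Pine → Hadley → Fenby → Elm (or its reverse).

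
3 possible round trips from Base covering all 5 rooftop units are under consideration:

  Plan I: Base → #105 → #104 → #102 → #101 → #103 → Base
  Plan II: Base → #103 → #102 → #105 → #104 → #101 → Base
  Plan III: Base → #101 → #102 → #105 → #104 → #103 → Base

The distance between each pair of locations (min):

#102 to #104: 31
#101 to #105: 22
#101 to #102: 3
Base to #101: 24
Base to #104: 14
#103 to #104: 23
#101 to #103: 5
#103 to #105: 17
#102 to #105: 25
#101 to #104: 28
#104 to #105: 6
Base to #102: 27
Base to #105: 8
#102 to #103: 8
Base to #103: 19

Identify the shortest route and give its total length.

72 min — Plan I is the shortest.

Plan I: 8 + 6 + 31 + 3 + 5 + 19 = 72
Plan II: 19 + 8 + 25 + 6 + 28 + 24 = 110
Plan III: 24 + 3 + 25 + 6 + 23 + 19 = 100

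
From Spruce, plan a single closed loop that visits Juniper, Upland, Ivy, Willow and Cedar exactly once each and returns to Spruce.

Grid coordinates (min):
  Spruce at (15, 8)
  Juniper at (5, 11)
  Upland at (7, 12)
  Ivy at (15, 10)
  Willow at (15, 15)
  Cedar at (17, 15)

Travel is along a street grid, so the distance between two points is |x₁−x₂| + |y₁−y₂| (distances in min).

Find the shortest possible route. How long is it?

Spruce→Juniper→Upland→Ivy→Willow→Cedar→Spruce: 13+3+10+5+2+9 = 42
Spruce→Juniper→Upland→Ivy→Cedar→Willow→Spruce: 13+3+10+7+2+7 = 42
Spruce→Juniper→Upland→Willow→Ivy→Cedar→Spruce: 13+3+11+5+7+9 = 48
Spruce→Juniper→Upland→Willow→Cedar→Ivy→Spruce: 13+3+11+2+7+2 = 38
Spruce→Juniper→Upland→Cedar→Ivy→Willow→Spruce: 13+3+13+7+5+7 = 48
Spruce→Juniper→Upland→Cedar→Willow→Ivy→Spruce: 13+3+13+2+5+2 = 38
Spruce→Juniper→Ivy→Upland→Willow→Cedar→Spruce: 13+11+10+11+2+9 = 56
Spruce→Juniper→Ivy→Upland→Cedar→Willow→Spruce: 13+11+10+13+2+7 = 56
Spruce→Juniper→Ivy→Willow→Upland→Cedar→Spruce: 13+11+5+11+13+9 = 62
Spruce→Juniper→Ivy→Willow→Cedar→Upland→Spruce: 13+11+5+2+13+12 = 56
Spruce→Juniper→Ivy→Cedar→Upland→Willow→Spruce: 13+11+7+13+11+7 = 62
Spruce→Juniper→Ivy→Cedar→Willow→Upland→Spruce: 13+11+7+2+11+12 = 56
Spruce→Juniper→Willow→Upland→Ivy→Cedar→Spruce: 13+14+11+10+7+9 = 64
Spruce→Juniper→Willow→Upland→Cedar→Ivy→Spruce: 13+14+11+13+7+2 = 60
… (46 more)
The minimum is 38.
One optimal route: Spruce → Juniper → Upland → Willow → Cedar → Ivy → Spruce (or its reverse).

Shortest round trip = 38 min.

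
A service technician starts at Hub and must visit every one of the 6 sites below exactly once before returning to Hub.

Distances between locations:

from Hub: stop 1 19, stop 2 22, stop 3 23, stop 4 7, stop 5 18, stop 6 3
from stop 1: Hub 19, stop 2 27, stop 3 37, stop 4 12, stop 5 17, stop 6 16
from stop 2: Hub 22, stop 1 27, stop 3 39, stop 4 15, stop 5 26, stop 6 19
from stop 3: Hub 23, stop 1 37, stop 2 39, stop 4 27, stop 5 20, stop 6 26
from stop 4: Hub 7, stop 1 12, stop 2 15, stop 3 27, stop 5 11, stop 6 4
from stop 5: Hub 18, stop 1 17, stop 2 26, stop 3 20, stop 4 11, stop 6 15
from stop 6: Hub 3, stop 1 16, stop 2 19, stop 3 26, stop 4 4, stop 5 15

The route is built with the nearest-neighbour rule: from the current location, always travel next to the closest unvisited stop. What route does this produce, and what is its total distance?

At Hub the remaining stops are stop 6 3, stop 4 7, stop 5 18, stop 1 19, stop 2 22, stop 3 23; go to stop 6.
At stop 6 the remaining stops are stop 4 4, stop 5 15, stop 1 16, stop 2 19, stop 3 26; go to stop 4.
At stop 4 the remaining stops are stop 5 11, stop 1 12, stop 2 15, stop 3 27; go to stop 5.
At stop 5 the remaining stops are stop 1 17, stop 3 20, stop 2 26; go to stop 1.
At stop 1 the remaining stops are stop 2 27, stop 3 37; go to stop 2.
At stop 2 the remaining stops are stop 3 39; go to stop 3.
Return stop 3→Hub: 23.
Total = 3 + 4 + 11 + 17 + 27 + 39 + 23 = 124.

Nearest-neighbour total = 124; route Hub → stop 6 → stop 4 → stop 5 → stop 1 → stop 2 → stop 3 → Hub.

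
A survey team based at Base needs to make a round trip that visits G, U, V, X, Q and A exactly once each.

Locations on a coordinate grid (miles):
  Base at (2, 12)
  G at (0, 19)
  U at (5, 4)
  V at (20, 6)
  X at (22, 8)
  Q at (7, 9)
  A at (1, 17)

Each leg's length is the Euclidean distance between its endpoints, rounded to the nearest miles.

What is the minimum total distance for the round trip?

With 6 stops there are 6!/2 = 360 distinct round trips (a route and its reverse cost the same).
Base→G→U→V→X→Q→A→Base: 7+16+15+3+15+10+5 = 71
Base→G→U→V→X→A→Q→Base: 7+16+15+3+23+10+6 = 80
Base→G→U→V→Q→X→A→Base: 7+16+15+13+15+23+5 = 94
Base→G→U→V→Q→A→X→Base: 7+16+15+13+10+23+20 = 104
Base→G→U→V→A→X→Q→Base: 7+16+15+22+23+15+6 = 104
Base→G→U→V→A→Q→X→Base: 7+16+15+22+10+15+20 = 105
Base→G→U→X→V→Q→A→Base: 7+16+17+3+13+10+5 = 71
Base→G→U→X→V→A→Q→Base: 7+16+17+3+22+10+6 = 81
… (352 more)
Base→G→A→X→V→U→Q→Base: 7+2+23+3+15+5+6 = 61  ← best
The minimum is 61.
One optimal route: Base → G → A → X → V → U → Q → Base (or its reverse).

Minimum total distance: 61 miles.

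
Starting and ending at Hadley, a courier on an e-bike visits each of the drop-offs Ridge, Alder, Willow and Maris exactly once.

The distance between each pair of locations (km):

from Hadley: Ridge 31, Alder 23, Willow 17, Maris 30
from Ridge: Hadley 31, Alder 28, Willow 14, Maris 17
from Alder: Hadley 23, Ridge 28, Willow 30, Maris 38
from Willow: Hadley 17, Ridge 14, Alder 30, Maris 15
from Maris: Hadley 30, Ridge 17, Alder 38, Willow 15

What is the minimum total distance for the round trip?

With 4 stops there are 4!/2 = 12 distinct round trips (a route and its reverse cost the same).
Hadley→Ridge→Alder→Willow→Maris→Hadley: 31+28+30+15+30 = 134
Hadley→Ridge→Alder→Maris→Willow→Hadley: 31+28+38+15+17 = 129
Hadley→Ridge→Willow→Alder→Maris→Hadley: 31+14+30+38+30 = 143
Hadley→Ridge→Willow→Maris→Alder→Hadley: 31+14+15+38+23 = 121
Hadley→Ridge→Maris→Alder→Willow→Hadley: 31+17+38+30+17 = 133
Hadley→Ridge→Maris→Willow→Alder→Hadley: 31+17+15+30+23 = 116
Hadley→Alder→Ridge→Willow→Maris→Hadley: 23+28+14+15+30 = 110
Hadley→Alder→Ridge→Maris→Willow→Hadley: 23+28+17+15+17 = 100
Hadley→Alder→Willow→Ridge→Maris→Hadley: 23+30+14+17+30 = 114
Hadley→Alder→Maris→Ridge→Willow→Hadley: 23+38+17+14+17 = 109
Hadley→Willow→Ridge→Alder→Maris→Hadley: 17+14+28+38+30 = 127
Hadley→Willow→Alder→Ridge→Maris→Hadley: 17+30+28+17+30 = 122
The minimum is 100.
One optimal route: Hadley → Alder → Ridge → Maris → Willow → Hadley (or its reverse).

Shortest round trip = 100 km.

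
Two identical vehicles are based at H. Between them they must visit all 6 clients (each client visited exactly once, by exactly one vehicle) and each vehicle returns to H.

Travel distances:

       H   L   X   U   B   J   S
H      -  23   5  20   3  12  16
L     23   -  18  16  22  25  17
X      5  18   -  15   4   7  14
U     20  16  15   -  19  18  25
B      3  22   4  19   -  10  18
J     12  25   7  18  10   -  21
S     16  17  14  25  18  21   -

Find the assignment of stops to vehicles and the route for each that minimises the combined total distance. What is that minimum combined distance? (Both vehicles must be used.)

Check every non-empty split of the stops between the two vehicles; for each half take its own optimal tour:
  {L} + {X, U, B, J, S}: 46 + 73 = 119
  {X} + {L, U, B, J, S}: 10 + 80 = 90
  {L, X} + {U, B, J, S}: 46 + 72 = 118
  {U} + {L, X, B, J, S}: 40 + 71 = 111
  {L, U} + {X, B, J, S}: 59 + 50 = 109
  {X, U} + {L, B, J, S}: 40 + 71 = 111
  … (31 splits in total)
  {B} + {L, X, U, J, S}: 6 + 79 = 85  ← best
Best: vehicle 1 H → B → H = 6; vehicle 2 H → X → J → U → L → S → H = 79; combined 85.

Minimum combined distance: 85.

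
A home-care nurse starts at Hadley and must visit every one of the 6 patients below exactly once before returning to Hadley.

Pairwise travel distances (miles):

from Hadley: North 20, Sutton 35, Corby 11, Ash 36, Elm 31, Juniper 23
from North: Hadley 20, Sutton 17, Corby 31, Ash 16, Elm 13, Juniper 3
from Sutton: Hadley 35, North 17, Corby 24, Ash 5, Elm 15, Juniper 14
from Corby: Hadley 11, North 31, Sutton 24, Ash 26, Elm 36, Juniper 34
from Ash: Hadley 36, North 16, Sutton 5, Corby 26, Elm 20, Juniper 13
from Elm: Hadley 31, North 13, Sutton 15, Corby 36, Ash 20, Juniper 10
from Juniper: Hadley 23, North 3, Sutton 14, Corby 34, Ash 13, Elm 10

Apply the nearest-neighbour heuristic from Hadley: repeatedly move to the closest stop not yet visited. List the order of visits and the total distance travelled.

Nearest-neighbour total = 100 miles; route Hadley → Corby → Sutton → Ash → Juniper → North → Elm → Hadley.

At Hadley the remaining stops are Corby 11, North 20, Juniper 23, Elm 31, Sutton 35, Ash 36; go to Corby.
At Corby the remaining stops are Sutton 24, Ash 26, North 31, Juniper 34, Elm 36; go to Sutton.
At Sutton the remaining stops are Ash 5, Juniper 14, Elm 15, North 17; go to Ash.
At Ash the remaining stops are Juniper 13, North 16, Elm 20; go to Juniper.
At Juniper the remaining stops are North 3, Elm 10; go to North.
At North the remaining stops are Elm 13; go to Elm.
Return Elm→Hadley: 31.
Total = 11 + 24 + 5 + 13 + 3 + 13 + 31 = 100.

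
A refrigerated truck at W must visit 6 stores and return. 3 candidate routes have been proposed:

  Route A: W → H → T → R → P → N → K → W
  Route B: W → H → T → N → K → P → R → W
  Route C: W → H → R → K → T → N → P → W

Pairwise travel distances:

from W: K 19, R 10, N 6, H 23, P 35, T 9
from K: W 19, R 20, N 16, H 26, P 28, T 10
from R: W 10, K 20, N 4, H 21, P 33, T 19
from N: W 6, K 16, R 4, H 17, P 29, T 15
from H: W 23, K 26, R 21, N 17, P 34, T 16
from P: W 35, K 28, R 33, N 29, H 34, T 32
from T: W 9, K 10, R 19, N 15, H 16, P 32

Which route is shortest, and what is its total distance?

141 — Route B is the shortest.

Route A: 23 + 16 + 19 + 33 + 29 + 16 + 19 = 155
Route B: 23 + 16 + 15 + 16 + 28 + 33 + 10 = 141
Route C: 23 + 21 + 20 + 10 + 15 + 29 + 35 = 153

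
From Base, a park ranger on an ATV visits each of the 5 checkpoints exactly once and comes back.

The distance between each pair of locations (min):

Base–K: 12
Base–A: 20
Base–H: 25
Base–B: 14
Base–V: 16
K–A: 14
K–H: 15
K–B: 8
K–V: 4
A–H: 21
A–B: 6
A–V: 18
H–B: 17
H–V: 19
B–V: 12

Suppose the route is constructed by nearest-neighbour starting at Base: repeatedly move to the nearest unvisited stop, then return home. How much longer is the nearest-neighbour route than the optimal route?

The nearest-neighbour route is 4 min longer than optimal.

From Base: K=12, B=14, V=16, A=20, H=25 → choose K (12).
From K: V=4, B=8, A=14, H=15 → choose V (4).
From V: B=12, A=18, H=19 → choose B (12).
From B: A=6, H=17 → choose A (6).
From A: H=21 → choose H (21).
NN route Base → K → V → B → A → H → Base costs 80.
Optimal: Base → K → V → H → A → B → Base costs 76 (by enumerating all 60 distinct tours).
Excess = 80 − 76 = 4.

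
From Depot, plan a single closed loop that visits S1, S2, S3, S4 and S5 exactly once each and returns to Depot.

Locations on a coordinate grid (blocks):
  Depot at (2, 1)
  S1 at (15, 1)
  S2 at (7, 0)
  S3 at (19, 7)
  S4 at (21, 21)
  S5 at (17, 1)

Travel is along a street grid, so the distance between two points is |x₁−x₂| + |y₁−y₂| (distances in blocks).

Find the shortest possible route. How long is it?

With 5 stops there are 5!/2 = 60 distinct round trips (a route and its reverse cost the same).
Depot - S1 - S2 - S3 - S4 - S5 - Depot: 13+9+19+16+24+15 = 96
Depot - S1 - S2 - S3 - S5 - S4 - Depot: 13+9+19+8+24+39 = 112
Depot - S1 - S2 - S4 - S3 - S5 - Depot: 13+9+35+16+8+15 = 96
Depot - S1 - S2 - S4 - S5 - S3 - Depot: 13+9+35+24+8+23 = 112
Depot - S1 - S2 - S5 - S3 - S4 - Depot: 13+9+11+8+16+39 = 96
Depot - S1 - S2 - S5 - S4 - S3 - Depot: 13+9+11+24+16+23 = 96
Depot - S1 - S3 - S2 - S4 - S5 - Depot: 13+10+19+35+24+15 = 116
Depot - S1 - S3 - S2 - S5 - S4 - Depot: 13+10+19+11+24+39 = 116
Depot - S1 - S3 - S4 - S2 - S5 - Depot: 13+10+16+35+11+15 = 100
Depot - S1 - S3 - S4 - S5 - S2 - Depot: 13+10+16+24+11+6 = 80
Depot - S1 - S3 - S5 - S2 - S4 - Depot: 13+10+8+11+35+39 = 116
Depot - S1 - S3 - S5 - S4 - S2 - Depot: 13+10+8+24+35+6 = 96
Depot - S1 - S4 - S2 - S3 - S5 - Depot: 13+26+35+19+8+15 = 116
Depot - S1 - S4 - S2 - S5 - S3 - Depot: 13+26+35+11+8+23 = 116
… (46 more)
The minimum is 80.
One optimal route: Depot → S1 → S3 → S4 → S5 → S2 → Depot (or its reverse).

80 blocks — the shortest possible round trip.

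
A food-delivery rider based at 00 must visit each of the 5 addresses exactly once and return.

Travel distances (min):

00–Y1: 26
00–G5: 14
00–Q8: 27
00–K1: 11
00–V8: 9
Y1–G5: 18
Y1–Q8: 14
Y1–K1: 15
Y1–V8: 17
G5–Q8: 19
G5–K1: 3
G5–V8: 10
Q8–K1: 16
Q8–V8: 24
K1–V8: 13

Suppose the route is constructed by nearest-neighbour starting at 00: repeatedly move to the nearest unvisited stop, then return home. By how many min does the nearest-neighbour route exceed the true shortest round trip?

5 min longer than the optimal tour.

00: V8=9, K1=11, G5=14, Y1=26, Q8=27 ⇒ V8
V8: G5=10, K1=13, Y1=17, Q8=24 ⇒ G5
G5: K1=3, Y1=18, Q8=19 ⇒ K1
K1: Y1=15, Q8=16 ⇒ Y1
Y1: Q8=14 ⇒ Q8
NN route 00 → V8 → G5 → K1 → Y1 → Q8 → 00 costs 78.
Optimal: 00 → G5 → K1 → Q8 → Y1 → V8 → 00 costs 73 (by enumerating all 60 distinct tours).
Excess = 78 − 73 = 5.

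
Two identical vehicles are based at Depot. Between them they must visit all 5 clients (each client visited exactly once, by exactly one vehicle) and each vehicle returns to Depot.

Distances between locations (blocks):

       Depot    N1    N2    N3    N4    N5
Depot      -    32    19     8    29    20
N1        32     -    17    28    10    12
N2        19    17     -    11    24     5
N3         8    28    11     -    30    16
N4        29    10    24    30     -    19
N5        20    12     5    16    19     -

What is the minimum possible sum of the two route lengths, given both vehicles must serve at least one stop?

91 blocks — the smallest possible combined total.

Try each way of splitting the stops between the two vehicles (each non-empty) and, for each split, find the best tour for each vehicle:
  {N1} + {N2, N3, N4, N5}: 64 + 72 = 136
  {N2} + {N1, N3, N4, N5}: 38 + 75 = 113
  {N1, N2} + {N3, N4, N5}: 68 + 72 = 140
  {N3} + {N1, N2, N4, N5}: 16 + 75 = 91
  {N1, N3} + {N2, N4, N5}: 68 + 72 = 140
  {N2, N3} + {N1, N4, N5}: 38 + 71 = 109
  … (15 splits in total)
Best: vehicle 1 Depot → N3 → Depot = 16; vehicle 2 Depot → N2 → N5 → N1 → N4 → Depot = 75; combined 91.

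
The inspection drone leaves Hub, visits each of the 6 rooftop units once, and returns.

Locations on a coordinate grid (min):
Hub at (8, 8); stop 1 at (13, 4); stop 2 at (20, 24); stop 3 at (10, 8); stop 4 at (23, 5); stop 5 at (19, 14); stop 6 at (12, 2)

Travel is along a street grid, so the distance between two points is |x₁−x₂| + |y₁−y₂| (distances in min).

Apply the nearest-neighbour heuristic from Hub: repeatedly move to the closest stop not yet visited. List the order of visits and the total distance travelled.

Hub → [stop 3:2 / stop 1:9 / stop 6:10 / stop 5:17 / stop 4:18 / stop 2:28] → stop 3 (2)
stop 3 → [stop 1:7 / stop 6:8 / stop 5:15 / stop 4:16 / stop 2:26] → stop 1 (7)
stop 1 → [stop 6:3 / stop 4:11 / stop 5:16 / stop 2:27] → stop 6 (3)
stop 6 → [stop 4:14 / stop 5:19 / stop 2:30] → stop 4 (14)
stop 4 → [stop 5:13 / stop 2:22] → stop 5 (13)
stop 5 → [stop 2:11] → stop 2 (11)
Return stop 2→Hub: 28.
Total = 2 + 7 + 3 + 14 + 13 + 11 + 28 = 78.

Nearest-neighbour total = 78 min; route Hub → stop 3 → stop 1 → stop 6 → stop 4 → stop 5 → stop 2 → Hub.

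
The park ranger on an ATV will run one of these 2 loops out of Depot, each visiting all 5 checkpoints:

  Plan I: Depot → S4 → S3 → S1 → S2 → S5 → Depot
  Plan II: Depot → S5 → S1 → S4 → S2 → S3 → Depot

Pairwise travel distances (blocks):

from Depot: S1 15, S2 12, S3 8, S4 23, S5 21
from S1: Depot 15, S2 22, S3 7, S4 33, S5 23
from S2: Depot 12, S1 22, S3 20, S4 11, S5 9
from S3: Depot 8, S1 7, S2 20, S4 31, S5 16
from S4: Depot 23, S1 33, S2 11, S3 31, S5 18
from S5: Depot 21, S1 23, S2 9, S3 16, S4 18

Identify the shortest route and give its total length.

113 blocks — Plan I is the shortest.

Plan I: 23 + 31 + 7 + 22 + 9 + 21 = 113
Plan II: 21 + 23 + 33 + 11 + 20 + 8 = 116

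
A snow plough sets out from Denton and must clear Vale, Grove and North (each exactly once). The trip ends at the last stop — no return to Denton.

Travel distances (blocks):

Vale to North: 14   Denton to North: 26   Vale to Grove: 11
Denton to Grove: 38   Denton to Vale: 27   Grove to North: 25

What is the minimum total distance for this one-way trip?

Minimum one-way distance = 51 blocks.

There are 3! = 6 possible orderings.
Denton→Vale→Grove→North: 27+11+25 = 63
Denton→Vale→North→Grove: 27+14+25 = 66
Denton→Grove→Vale→North: 38+11+14 = 63
Denton→Grove→North→Vale: 38+25+14 = 77
Denton→North→Vale→Grove: 26+14+11 = 51
Denton→North→Grove→Vale: 26+25+11 = 62
The minimum is 51.
One shortest path: Denton → North → Vale → Grove.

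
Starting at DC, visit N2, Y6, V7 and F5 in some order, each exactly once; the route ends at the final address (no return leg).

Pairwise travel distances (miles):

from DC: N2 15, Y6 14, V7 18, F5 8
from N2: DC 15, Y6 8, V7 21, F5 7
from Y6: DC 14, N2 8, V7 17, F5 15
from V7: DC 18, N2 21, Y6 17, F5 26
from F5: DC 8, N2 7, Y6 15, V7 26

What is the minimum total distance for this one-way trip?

There are 4! = 24 possible orderings.
DC - N2 - Y6 - V7 - F5: 15+8+17+26 = 66
DC - N2 - Y6 - F5 - V7: 15+8+15+26 = 64
DC - N2 - V7 - Y6 - F5: 15+21+17+15 = 68
DC - N2 - V7 - F5 - Y6: 15+21+26+15 = 77
DC - N2 - F5 - Y6 - V7: 15+7+15+17 = 54
DC - N2 - F5 - V7 - Y6: 15+7+26+17 = 65
DC - Y6 - N2 - V7 - F5: 14+8+21+26 = 69
DC - Y6 - N2 - F5 - V7: 14+8+7+26 = 55
DC - Y6 - V7 - N2 - F5: 14+17+21+7 = 59
DC - Y6 - V7 - F5 - N2: 14+17+26+7 = 64
DC - Y6 - F5 - N2 - V7: 14+15+7+21 = 57
DC - Y6 - F5 - V7 - N2: 14+15+26+21 = 76
DC - V7 - N2 - Y6 - F5: 18+21+8+15 = 62
DC - V7 - N2 - F5 - Y6: 18+21+7+15 = 61
… (10 more)
DC - F5 - N2 - Y6 - V7: 8+7+8+17 = 40  ← best
The minimum is 40.
One shortest path: DC → F5 → N2 → Y6 → V7.

40 miles — the minimum one-way total.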